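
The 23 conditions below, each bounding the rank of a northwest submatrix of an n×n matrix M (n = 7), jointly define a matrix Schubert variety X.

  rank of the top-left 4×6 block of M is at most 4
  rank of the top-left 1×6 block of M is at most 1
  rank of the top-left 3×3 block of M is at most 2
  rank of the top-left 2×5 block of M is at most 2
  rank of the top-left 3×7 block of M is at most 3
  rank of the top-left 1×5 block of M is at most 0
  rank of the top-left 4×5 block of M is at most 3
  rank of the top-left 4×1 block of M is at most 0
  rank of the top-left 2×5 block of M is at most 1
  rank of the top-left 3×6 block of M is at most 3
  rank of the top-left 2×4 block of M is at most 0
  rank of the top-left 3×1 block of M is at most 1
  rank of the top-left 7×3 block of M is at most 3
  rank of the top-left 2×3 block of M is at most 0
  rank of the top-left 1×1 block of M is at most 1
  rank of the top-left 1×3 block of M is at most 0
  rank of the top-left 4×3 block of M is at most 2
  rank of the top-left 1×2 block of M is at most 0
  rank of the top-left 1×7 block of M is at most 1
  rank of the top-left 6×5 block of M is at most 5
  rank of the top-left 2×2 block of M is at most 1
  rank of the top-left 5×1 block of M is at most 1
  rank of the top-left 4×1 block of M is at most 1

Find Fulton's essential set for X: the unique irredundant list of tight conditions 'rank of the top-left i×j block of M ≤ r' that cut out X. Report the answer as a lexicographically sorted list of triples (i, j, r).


Reconstructing r_w from the 23 given conditions:

  i=1: 0  0  0  0  0  1  1
  i=2: 0  0  0  0  1  2  2
  i=3: 0  1  1  1  2  3  3
  i=4: 0  1  2  2  3  4  4
  i=5: 1  2  3  3  4  5  5
  i=6: 1  2  3  4  5  6  6
  i=7: 1  2  3  4  5  6  7

hence w(1..7) = (6, 5, 2, 3, 1, 4, 7).

D(w) has 11 cells with 3 SE-corners; essential set:

[(1, 5, 0), (2, 4, 0), (4, 1, 0)]


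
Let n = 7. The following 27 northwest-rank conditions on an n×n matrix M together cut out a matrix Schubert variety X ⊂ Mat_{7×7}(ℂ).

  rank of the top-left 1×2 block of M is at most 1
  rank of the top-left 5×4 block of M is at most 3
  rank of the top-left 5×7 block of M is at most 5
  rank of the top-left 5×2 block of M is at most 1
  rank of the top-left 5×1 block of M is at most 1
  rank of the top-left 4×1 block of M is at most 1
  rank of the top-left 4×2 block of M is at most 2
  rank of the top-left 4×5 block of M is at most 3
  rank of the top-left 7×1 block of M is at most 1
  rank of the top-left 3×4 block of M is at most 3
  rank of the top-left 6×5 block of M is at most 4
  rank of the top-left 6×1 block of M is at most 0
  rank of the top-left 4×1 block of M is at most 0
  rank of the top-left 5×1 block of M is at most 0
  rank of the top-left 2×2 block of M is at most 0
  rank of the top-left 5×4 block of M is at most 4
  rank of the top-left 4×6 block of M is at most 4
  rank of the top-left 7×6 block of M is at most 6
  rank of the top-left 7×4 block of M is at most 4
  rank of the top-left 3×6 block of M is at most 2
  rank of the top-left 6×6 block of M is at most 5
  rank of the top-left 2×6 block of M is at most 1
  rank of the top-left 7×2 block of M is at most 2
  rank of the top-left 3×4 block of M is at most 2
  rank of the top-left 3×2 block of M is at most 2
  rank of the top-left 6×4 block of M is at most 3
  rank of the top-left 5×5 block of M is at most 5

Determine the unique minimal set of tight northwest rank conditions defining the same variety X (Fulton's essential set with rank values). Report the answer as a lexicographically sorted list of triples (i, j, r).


The tightest implied rank at each (i,j), from the 27 conditions:

  R[1]: 0 0 1 1 1 1 1
  R[2]: 0 0 1 1 1 1 2
  R[3]: 0 1 2 2 2 2 3
  R[4]: 0 1 2 3 3 3 4
  R[5]: 0 1 2 3 4 4 5
  R[6]: 0 1 2 3 4 5 6
  R[7]: 1 2 3 4 5 6 7

second differences of R give the permutation w = (3, 7, 2, 4, 5, 6, 1).

3 SE-corners of the 11-cell Rothe diagram give Ess(w):

[(2, 2, 0), (2, 6, 1), (6, 1, 0)]


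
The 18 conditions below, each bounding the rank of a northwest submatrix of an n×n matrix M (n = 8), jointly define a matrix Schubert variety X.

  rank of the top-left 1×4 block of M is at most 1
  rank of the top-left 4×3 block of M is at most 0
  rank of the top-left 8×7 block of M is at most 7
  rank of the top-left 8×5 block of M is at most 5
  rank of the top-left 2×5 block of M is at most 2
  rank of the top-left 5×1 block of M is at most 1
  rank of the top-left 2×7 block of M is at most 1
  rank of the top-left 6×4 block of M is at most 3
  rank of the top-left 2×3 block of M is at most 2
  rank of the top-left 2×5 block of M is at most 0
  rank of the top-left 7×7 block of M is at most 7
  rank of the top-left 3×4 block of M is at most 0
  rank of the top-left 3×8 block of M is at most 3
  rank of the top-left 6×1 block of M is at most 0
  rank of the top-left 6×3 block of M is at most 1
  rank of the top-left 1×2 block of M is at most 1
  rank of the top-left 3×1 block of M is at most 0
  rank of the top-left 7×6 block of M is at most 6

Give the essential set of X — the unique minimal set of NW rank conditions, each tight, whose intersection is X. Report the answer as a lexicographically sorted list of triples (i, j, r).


Rank table r_w(8×8) implied by the 18 constraints:

  i=1: 0 0 0 0 0 1 1 1
  i=2: 0 0 0 0 0 1 1 2
  i=3: 0 0 0 0 1 2 2 3
  i=4: 0 0 0 1 2 3 3 4
  i=5: 0 1 1 2 3 4 4 5
  i=6: 0 1 1 2 3 4 5 6
  i=7: 1 2 2 3 4 5 6 7
  i=8: 1 2 3 4 5 6 7 8

hence w(1..8) = (6, 8, 5, 4, 2, 7, 1, 3).

|D(w)|=21, |Ess(w)|=6:

[(2, 5, 0), (2, 7, 1), (3, 4, 0), (4, 3, 0), (6, 1, 0), (6, 3, 1)]


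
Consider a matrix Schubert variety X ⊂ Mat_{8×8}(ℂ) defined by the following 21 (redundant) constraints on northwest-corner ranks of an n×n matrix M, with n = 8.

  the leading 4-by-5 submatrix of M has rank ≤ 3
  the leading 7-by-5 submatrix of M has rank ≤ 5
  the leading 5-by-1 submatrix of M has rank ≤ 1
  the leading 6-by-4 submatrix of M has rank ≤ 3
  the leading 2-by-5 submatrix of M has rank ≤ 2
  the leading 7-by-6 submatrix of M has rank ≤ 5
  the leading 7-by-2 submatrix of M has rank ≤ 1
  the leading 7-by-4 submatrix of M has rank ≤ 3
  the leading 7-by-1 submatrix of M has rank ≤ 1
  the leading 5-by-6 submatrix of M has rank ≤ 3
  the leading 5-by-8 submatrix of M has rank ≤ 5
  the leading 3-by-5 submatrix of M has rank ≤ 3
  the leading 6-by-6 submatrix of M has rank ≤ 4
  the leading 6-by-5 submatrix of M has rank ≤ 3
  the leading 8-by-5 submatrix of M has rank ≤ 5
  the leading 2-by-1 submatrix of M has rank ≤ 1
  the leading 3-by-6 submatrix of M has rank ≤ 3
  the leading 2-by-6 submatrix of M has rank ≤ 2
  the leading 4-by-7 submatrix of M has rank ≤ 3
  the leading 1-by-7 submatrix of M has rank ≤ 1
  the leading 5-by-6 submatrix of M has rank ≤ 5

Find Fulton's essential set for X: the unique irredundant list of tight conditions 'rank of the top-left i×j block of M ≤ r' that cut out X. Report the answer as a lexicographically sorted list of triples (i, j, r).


Propagating the 21 rank bounds to every northwest block:

  row 1: 1  1  1  1  1  1  1  1
  row 2: 1  1  2  2  2  2  2  2
  row 3: 1  1  2  3  3  3  3  3
  row 4: 1  1  2  3  3  3  3  4
  row 5: 1  1  2  3  3  3  4  5
  row 6: 1  1  2  3  3  4  5  6
  row 7: 1  1  2  3  4  5  6  7
  row 8: 1  2  3  4  5  6  7  8

the unique w with this rank table is (1, 3, 4, 8, 7, 6, 5, 2).

4 SE-corners of the 12-cell Rothe diagram give Ess(w):

[(4, 7, 3), (5, 6, 3), (6, 5, 3), (7, 2, 1)]


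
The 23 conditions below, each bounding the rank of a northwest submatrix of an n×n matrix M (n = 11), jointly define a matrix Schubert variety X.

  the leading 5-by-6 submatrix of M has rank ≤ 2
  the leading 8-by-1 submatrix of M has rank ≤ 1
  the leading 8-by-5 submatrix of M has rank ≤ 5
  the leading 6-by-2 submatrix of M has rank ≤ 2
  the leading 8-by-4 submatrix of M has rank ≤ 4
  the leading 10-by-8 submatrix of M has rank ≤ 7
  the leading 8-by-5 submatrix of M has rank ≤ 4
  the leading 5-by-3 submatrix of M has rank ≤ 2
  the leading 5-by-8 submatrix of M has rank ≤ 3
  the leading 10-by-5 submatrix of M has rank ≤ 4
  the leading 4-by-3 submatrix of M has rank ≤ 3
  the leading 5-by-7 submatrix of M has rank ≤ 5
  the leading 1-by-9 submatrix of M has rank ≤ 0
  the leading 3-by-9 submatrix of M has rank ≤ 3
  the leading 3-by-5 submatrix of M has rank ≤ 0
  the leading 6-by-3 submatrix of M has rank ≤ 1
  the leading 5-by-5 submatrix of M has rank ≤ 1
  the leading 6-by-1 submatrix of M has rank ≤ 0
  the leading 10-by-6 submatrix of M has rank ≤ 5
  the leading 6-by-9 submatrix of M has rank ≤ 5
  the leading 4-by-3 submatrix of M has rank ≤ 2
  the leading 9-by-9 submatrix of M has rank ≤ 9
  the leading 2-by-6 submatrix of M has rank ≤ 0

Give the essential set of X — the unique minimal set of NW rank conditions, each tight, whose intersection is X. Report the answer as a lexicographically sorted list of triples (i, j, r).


The tightest implied rank at each (i,j), from the 23 conditions:

  row 1: 0 | 0 | 0 | 0 | 0 | 0 | 0 | 0 | 0 | 1 | 1
  row 2: 0 | 0 | 0 | 0 | 0 | 0 | 1 | 1 | 1 | 2 | 2
  row 3: 0 | 0 | 0 | 0 | 0 | 1 | 2 | 2 | 2 | 3 | 3
  row 4: 0 | 1 | 1 | 1 | 1 | 2 | 3 | 3 | 3 | 4 | 4
  row 5: 0 | 1 | 1 | 1 | 1 | 2 | 3 | 3 | 4 | 5 | 5
  row 6: 0 | 1 | 1 | 2 | 2 | 3 | 4 | 4 | 5 | 6 | 6
  row 7: 1 | 2 | 2 | 3 | 3 | 4 | 5 | 5 | 6 | 7 | 7
  row 8: 1 | 2 | 3 | 4 | 4 | 5 | 6 | 6 | 7 | 8 | 8
  row 9: 1 | 2 | 3 | 4 | 4 | 5 | 6 | 7 | 8 | 9 | 9
  row 10: 1 | 2 | 3 | 4 | 4 | 5 | 6 | 7 | 8 | 9 | 10
  row 11: 1 | 2 | 3 | 4 | 5 | 6 | 7 | 8 | 9 | 10 | 11

second differences of R give the permutation w = (10, 7, 6, 2, 9, 4, 1, 3, 8, 11, 5).

Rothe diagram D(w) (30 cells), 8 SE-corners (essential conditions):

[(1, 9, 0), (2, 6, 0), (3, 5, 0), (5, 5, 1), (5, 8, 3), (6, 1, 0), (6, 3, 1), (10, 5, 4)]


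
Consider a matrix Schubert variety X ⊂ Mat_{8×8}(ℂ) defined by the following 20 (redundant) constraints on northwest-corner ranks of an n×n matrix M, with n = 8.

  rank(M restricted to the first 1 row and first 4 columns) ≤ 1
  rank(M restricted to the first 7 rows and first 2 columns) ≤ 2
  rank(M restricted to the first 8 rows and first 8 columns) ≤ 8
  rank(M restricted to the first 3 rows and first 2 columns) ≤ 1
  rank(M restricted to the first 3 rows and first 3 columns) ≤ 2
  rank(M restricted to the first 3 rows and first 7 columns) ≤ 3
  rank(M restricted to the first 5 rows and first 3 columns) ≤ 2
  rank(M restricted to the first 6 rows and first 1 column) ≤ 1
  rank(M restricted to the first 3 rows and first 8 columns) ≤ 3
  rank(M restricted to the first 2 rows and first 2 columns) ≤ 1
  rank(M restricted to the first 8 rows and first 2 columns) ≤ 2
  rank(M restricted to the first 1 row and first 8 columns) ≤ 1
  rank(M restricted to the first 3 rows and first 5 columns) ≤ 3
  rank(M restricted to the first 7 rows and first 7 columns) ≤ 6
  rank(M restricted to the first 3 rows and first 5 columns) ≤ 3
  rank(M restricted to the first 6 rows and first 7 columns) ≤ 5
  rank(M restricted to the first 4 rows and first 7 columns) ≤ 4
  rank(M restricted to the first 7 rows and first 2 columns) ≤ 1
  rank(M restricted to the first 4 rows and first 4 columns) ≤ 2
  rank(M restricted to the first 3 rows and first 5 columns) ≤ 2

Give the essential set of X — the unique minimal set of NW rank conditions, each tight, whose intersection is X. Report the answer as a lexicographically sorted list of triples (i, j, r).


Reconstructing r_w from the 20 given conditions:

  R[1]: 1  1  1  1  1  1  1  1
  R[2]: 1  1  2  2  2  2  2  2
  R[3]: 1  1  2  2  2  3  3  3
  R[4]: 1  1  2  2  3  4  4  4
  R[5]: 1  1  2  3  4  5  5  5
  R[6]: 1  1  2  3  4  5  5  6
  R[7]: 1  1  2  3  4  5  6  7
  R[8]: 1  2  3  4  5  6  7  8

reading off 1-entries of Δ²R: w = (1, 3, 6, 5, 4, 8, 7, 2).

D(w) has 10 cells with 4 SE-corners; essential set:

[(3, 5, 2), (4, 4, 2), (6, 7, 5), (7, 2, 1)]


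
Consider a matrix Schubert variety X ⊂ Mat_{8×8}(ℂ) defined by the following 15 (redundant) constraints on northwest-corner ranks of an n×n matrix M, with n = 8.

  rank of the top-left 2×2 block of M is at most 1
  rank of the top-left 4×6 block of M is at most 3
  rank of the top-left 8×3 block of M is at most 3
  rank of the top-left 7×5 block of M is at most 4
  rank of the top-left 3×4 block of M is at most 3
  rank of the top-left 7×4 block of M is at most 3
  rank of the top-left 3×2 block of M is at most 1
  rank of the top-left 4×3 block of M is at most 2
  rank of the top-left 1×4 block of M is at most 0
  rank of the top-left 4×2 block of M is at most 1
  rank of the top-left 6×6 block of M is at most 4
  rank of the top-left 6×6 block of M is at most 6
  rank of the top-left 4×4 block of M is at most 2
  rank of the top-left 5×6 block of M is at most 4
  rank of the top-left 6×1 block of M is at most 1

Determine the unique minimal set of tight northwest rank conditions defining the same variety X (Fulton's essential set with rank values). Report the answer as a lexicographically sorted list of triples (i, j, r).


Recovering R(i,j) via the rank-extension bound from the 15 conditions:

  R[1]: 0, 0, 0, 0, 1, 1, 1, 1
  R[2]: 1, 1, 1, 1, 2, 2, 2, 2
  R[3]: 1, 1, 2, 2, 3, 3, 3, 3
  R[4]: 1, 1, 2, 2, 3, 3, 4, 4
  R[5]: 1, 2, 3, 3, 4, 4, 5, 5
  R[6]: 1, 2, 3, 3, 4, 4, 5, 6
  R[7]: 1, 2, 3, 3, 4, 5, 6, 7
  R[8]: 1, 2, 3, 4, 5, 6, 7, 8

giving w = (5, 1, 3, 7, 2, 8, 6, 4) via Δ²R.

ℓ(w)=11; the 6 essential cells (i,j,r):

[(1, 4, 0), (4, 2, 1), (4, 4, 2), (4, 6, 3), (6, 6, 4), (7, 4, 3)]


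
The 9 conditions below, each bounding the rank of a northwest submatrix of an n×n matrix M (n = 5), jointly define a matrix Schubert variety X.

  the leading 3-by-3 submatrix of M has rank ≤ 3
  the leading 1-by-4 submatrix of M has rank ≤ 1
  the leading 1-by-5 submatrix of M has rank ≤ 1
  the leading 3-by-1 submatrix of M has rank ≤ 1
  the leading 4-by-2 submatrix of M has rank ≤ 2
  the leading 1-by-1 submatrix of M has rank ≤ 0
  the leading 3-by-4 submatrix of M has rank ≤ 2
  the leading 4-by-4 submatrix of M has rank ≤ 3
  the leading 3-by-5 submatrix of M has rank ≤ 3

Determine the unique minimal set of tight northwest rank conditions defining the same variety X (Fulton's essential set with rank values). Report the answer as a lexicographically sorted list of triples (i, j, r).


Propagating the 9 rank bounds to every northwest block:

  row 1: 0  1  1  1  1
  row 2: 1  2  2  2  2
  row 3: 1  2  2  2  3
  row 4: 1  2  3  3  4
  row 5: 1  2  3  4  5

so w = (2, 1, 5, 3, 4).

ℓ(w)=3; the 2 essential cells (i,j,r):

[(1, 1, 0), (3, 4, 2)]


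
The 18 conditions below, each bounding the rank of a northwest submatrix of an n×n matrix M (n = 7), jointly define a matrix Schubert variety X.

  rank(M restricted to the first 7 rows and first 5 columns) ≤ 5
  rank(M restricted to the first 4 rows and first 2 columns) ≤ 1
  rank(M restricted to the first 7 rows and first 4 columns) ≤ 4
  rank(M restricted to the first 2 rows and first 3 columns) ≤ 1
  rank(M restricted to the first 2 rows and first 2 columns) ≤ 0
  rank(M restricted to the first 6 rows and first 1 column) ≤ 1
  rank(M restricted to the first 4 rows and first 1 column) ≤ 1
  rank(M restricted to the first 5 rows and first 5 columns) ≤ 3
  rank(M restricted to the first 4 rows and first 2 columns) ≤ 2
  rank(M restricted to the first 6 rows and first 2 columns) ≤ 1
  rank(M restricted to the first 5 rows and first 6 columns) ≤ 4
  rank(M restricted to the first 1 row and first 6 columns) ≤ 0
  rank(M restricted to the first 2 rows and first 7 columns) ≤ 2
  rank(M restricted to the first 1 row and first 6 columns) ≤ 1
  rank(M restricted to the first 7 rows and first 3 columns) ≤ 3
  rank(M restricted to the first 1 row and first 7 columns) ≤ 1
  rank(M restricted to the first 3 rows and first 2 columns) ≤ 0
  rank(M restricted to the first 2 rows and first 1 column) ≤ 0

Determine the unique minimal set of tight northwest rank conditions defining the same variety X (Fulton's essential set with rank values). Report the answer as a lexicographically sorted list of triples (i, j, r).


Rank table r_w(7×7) implied by the 18 constraints:

  row 1: 0, 0, 0, 0, 0, 0, 1
  row 2: 0, 0, 1, 1, 1, 1, 2
  row 3: 0, 0, 1, 2, 2, 2, 3
  row 4: 1, 1, 2, 3, 3, 3, 4
  row 5: 1, 1, 2, 3, 3, 4, 5
  row 6: 1, 1, 2, 3, 4, 5, 6
  row 7: 1, 2, 3, 4, 5, 6, 7

reading off 1-entries of Δ²R: w = (7, 3, 4, 1, 6, 5, 2).

Rothe diagram D(w) (13 cells), 4 SE-corners (essential conditions):

[(1, 6, 0), (3, 2, 0), (5, 5, 3), (6, 2, 1)]


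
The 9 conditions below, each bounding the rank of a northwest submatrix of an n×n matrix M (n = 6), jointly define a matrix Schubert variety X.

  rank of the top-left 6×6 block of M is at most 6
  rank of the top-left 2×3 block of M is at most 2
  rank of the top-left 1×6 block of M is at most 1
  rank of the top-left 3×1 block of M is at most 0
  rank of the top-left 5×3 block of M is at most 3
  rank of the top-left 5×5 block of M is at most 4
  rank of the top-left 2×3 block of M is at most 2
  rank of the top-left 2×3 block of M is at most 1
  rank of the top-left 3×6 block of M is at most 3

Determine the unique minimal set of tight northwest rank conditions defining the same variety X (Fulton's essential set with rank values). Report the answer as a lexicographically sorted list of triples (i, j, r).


Recovering R(i,j) via the rank-extension bound from the 9 conditions:

  row 1: 0, 1, 1, 1, 1, 1
  row 2: 0, 1, 1, 2, 2, 2
  row 3: 0, 1, 2, 3, 3, 3
  row 4: 1, 2, 3, 4, 4, 4
  row 5: 1, 2, 3, 4, 4, 5
  row 6: 1, 2, 3, 4, 5, 6

the unique w with this rank table is (2, 4, 3, 1, 6, 5).

ℓ(w)=5; the 3 essential cells (i,j,r):

[(2, 3, 1), (3, 1, 0), (5, 5, 4)]


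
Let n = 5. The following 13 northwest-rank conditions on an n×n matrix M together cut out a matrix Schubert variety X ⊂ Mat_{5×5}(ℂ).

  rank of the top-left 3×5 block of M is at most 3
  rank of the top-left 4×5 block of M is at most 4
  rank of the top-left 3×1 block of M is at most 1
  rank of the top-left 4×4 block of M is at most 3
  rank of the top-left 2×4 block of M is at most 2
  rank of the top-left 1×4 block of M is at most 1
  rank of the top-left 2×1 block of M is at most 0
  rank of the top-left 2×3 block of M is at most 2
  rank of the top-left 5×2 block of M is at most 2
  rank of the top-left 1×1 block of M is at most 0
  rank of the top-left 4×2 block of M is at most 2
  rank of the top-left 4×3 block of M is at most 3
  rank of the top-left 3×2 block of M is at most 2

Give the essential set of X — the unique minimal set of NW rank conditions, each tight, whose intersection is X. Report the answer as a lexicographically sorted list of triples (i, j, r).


Propagating the 13 rank bounds to every northwest block:

  0  1  1  1  1
  0  1  2  2  2
  1  2  3  3  3
  1  2  3  3  4
  1  2  3  4  5

the unique w with this rank table is (2, 3, 1, 5, 4).

Rothe diagram D(w) (3 cells), 2 SE-corners (essential conditions):

[(2, 1, 0), (4, 4, 3)]


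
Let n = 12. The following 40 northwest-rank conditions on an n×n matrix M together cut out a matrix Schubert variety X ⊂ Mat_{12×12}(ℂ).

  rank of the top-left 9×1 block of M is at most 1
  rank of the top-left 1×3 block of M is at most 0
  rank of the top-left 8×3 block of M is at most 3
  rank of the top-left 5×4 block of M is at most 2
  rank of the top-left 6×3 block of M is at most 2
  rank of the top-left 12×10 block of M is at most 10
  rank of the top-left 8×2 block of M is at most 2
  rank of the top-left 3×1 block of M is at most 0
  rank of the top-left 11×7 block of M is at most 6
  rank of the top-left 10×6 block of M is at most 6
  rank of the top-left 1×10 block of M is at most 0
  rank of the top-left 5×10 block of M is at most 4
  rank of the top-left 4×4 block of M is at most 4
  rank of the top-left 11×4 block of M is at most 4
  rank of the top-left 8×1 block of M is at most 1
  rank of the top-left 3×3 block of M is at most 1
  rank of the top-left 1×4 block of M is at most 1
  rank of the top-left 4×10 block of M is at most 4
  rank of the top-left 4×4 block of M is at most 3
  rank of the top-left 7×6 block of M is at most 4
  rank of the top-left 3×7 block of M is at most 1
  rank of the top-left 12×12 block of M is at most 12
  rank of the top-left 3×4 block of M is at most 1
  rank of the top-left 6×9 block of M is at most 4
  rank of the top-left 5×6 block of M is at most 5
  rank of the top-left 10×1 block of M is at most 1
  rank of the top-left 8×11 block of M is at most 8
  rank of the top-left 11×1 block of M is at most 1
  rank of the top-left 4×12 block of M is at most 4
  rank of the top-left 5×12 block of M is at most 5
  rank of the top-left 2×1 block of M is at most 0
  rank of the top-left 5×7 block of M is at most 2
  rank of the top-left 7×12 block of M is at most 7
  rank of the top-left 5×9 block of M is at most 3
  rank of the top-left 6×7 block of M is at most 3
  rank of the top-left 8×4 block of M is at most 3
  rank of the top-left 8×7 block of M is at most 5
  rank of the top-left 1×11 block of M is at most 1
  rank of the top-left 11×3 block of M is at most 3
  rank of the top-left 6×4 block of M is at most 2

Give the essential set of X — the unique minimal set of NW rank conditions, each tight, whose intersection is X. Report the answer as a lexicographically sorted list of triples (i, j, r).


Rank table r_w(12×12) implied by the 40 constraints:

  i=1: 0 | 0 | 0 | 0 | 0 | 0 | 0 | 0 | 0 | 0 | 1 | 1
  i=2: 0 | 1 | 1 | 1 | 1 | 1 | 1 | 1 | 1 | 1 | 2 | 2
  i=3: 0 | 1 | 1 | 1 | 1 | 1 | 1 | 2 | 2 | 2 | 3 | 3
  i=4: 1 | 2 | 2 | 2 | 2 | 2 | 2 | 3 | 3 | 3 | 4 | 4
  i=5: 1 | 2 | 2 | 2 | 2 | 2 | 2 | 3 | 3 | 4 | 5 | 5
  i=6: 1 | 2 | 2 | 2 | 3 | 3 | 3 | 4 | 4 | 5 | 6 | 6
  i=7: 1 | 2 | 3 | 3 | 4 | 4 | 4 | 5 | 5 | 6 | 7 | 7
  i=8: 1 | 2 | 3 | 3 | 4 | 5 | 5 | 6 | 6 | 7 | 8 | 8
  i=9: 1 | 2 | 3 | 4 | 5 | 6 | 6 | 7 | 7 | 8 | 9 | 9
  i=10: 1 | 2 | 3 | 4 | 5 | 6 | 6 | 7 | 8 | 9 | 10 | 10
  i=11: 1 | 2 | 3 | 4 | 5 | 6 | 6 | 7 | 8 | 9 | 10 | 11
  i=12: 1 | 2 | 3 | 4 | 5 | 6 | 7 | 8 | 9 | 10 | 11 | 12

hence w(1..12) = (11, 2, 8, 1, 10, 5, 3, 6, 4, 9, 12, 7).

|D(w)|=28, |Ess(w)|=8:

[(1, 10, 0), (3, 1, 0), (3, 7, 1), (5, 7, 2), (5, 9, 3), (6, 4, 2), (8, 4, 3), (11, 7, 6)]


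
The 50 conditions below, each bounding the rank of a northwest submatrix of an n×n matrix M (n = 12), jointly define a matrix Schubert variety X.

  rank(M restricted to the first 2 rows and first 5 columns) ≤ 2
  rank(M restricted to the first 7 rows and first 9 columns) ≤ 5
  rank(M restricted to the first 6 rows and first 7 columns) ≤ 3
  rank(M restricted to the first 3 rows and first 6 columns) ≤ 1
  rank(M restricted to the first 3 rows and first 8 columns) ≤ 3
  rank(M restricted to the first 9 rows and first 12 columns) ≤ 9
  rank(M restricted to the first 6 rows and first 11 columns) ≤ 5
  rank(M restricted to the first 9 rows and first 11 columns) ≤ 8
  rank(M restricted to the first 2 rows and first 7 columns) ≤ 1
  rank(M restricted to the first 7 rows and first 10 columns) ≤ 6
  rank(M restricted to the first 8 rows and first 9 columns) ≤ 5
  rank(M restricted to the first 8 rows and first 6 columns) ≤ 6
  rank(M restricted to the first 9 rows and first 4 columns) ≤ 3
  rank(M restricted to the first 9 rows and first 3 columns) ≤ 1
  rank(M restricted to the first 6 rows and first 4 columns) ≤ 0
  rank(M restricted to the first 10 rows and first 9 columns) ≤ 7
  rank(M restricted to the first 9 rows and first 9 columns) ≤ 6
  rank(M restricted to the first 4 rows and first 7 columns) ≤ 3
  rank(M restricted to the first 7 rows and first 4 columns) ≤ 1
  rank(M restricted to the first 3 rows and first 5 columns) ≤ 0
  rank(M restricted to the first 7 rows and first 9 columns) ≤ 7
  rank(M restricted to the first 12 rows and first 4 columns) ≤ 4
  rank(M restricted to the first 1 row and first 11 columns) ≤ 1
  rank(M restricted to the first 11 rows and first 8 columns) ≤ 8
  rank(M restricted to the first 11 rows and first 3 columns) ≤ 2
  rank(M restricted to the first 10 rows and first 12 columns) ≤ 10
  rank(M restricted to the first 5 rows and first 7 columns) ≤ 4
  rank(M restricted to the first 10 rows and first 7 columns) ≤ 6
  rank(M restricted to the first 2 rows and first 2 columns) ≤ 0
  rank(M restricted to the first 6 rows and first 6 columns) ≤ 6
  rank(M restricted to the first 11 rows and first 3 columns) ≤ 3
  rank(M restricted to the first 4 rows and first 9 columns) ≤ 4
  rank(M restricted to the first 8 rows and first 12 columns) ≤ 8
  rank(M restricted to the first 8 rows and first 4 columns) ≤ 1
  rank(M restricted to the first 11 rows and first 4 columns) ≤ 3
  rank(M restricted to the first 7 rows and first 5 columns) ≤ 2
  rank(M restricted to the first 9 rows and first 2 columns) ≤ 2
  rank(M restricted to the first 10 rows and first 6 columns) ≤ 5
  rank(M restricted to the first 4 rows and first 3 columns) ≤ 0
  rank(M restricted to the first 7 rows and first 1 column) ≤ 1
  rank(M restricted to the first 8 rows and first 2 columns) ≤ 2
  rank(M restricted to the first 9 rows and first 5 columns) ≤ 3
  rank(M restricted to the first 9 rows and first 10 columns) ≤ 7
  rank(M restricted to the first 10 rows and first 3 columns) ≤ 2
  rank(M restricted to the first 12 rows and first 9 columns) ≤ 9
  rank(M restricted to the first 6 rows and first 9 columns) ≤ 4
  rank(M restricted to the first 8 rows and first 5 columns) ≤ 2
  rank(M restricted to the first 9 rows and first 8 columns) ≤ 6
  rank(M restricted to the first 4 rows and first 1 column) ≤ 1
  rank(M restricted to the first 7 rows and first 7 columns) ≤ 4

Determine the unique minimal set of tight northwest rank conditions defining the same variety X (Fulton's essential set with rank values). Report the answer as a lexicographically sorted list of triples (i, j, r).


Rank table r_w(12×12) implied by the 50 constraints:

  i=1: 0  0  0  0  0  1  1  1  1  1  1  1
  i=2: 0  0  0  0  0  1  1  2  2  2  2  2
  i=3: 0  0  0  0  0  1  2  3  3  3  3  3
  i=4: 0  0  0  0  1  2  3  4  4  4  4  4
  i=5: 0  0  0  0  1  2  3  4  4  5  5  5
  i=6: 0  0  0  0  1  2  3  4  4  5  5  6
  i=7: 1  1  1  1  2  3  4  5  5  6  6  7
  i=8: 1  1  1  1  2  3  4  5  5  6  7  8
  i=9: 1  1  1  2  3  4  5  6  6  7  8  9
  i=10: 1  2  2  3  4  5  6  7  7  8  9  10
  i=11: 1  2  2  3  4  5  6  7  8  9  10  11
  i=12: 1  2  3  4  5  6  7  8  9  10  11  12

giving w = (6, 8, 7, 5, 10, 12, 1, 11, 4, 2, 9, 3) via Δ²R.

9 SE-corners of the 38-cell Rothe diagram give Ess(w):

[(2, 7, 1), (3, 5, 0), (6, 4, 0), (6, 9, 4), (6, 11, 5), (8, 4, 1), (8, 9, 5), (9, 3, 1), (11, 3, 2)]


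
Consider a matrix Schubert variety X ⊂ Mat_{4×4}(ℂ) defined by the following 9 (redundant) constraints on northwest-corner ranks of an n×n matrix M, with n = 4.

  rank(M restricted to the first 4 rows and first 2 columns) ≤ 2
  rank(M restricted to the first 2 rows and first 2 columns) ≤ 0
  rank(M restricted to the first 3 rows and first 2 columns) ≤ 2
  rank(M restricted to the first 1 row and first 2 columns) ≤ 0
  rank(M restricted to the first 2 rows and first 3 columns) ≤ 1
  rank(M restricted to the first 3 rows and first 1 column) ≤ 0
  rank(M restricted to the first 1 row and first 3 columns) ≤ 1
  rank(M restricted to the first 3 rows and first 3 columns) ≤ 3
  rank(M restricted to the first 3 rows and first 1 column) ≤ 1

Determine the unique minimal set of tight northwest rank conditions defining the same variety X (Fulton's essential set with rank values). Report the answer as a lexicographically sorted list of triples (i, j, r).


Reconstructing r_w from the 9 given conditions:

  row 1: 0 | 0 | 1 | 1
  row 2: 0 | 0 | 1 | 2
  row 3: 0 | 1 | 2 | 3
  row 4: 1 | 2 | 3 | 4

reading off 1-entries of Δ²R: w = (3, 4, 2, 1).

D(w) has 5 cells with 2 SE-corners; essential set:

[(2, 2, 0), (3, 1, 0)]


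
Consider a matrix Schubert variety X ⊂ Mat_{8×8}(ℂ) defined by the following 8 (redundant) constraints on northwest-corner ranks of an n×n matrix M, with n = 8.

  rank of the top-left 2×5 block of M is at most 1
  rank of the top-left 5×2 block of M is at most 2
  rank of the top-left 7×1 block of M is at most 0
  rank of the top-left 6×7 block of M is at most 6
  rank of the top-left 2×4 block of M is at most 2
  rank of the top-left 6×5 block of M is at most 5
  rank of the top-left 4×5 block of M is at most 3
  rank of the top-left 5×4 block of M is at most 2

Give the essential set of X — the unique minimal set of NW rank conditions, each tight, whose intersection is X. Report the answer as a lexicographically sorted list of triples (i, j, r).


Reconstructing r_w from the 8 given conditions:

  row 1: 0  1  1  1  1  1  1  1
  row 2: 0  1  1  1  1  2  2  2
  row 3: 0  1  2  2  2  3  3  3
  row 4: 0  1  2  2  3  4  4  4
  row 5: 0  1  2  2  3  4  5  5
  row 6: 0  1  2  3  4  5  6  6
  row 7: 0  1  2  3  4  5  6  7
  row 8: 1  2  3  4  5  6  7  8

second differences of R give the permutation w = (2, 6, 3, 5, 7, 4, 8, 1).

Rothe diagram D(w) (12 cells), 3 SE-corners (essential conditions):

[(2, 5, 1), (5, 4, 2), (7, 1, 0)]


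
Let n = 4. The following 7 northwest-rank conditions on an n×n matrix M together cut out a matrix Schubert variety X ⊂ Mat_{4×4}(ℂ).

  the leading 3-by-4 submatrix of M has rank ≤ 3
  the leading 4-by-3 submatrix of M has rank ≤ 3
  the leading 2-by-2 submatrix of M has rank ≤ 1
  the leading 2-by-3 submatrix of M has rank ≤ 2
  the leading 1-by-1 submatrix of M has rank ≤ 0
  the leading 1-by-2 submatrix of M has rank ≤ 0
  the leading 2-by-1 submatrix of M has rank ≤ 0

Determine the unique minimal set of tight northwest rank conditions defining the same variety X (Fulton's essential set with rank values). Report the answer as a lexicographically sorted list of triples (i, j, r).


Recovering R(i,j) via the rank-extension bound from the 7 conditions:

  0 | 0 | 1 | 1
  0 | 1 | 2 | 2
  1 | 2 | 3 | 3
  1 | 2 | 3 | 4

second differences of R give the permutation w = (3, 2, 1, 4).

|D(w)|=3, |Ess(w)|=2:

[(1, 2, 0), (2, 1, 0)]


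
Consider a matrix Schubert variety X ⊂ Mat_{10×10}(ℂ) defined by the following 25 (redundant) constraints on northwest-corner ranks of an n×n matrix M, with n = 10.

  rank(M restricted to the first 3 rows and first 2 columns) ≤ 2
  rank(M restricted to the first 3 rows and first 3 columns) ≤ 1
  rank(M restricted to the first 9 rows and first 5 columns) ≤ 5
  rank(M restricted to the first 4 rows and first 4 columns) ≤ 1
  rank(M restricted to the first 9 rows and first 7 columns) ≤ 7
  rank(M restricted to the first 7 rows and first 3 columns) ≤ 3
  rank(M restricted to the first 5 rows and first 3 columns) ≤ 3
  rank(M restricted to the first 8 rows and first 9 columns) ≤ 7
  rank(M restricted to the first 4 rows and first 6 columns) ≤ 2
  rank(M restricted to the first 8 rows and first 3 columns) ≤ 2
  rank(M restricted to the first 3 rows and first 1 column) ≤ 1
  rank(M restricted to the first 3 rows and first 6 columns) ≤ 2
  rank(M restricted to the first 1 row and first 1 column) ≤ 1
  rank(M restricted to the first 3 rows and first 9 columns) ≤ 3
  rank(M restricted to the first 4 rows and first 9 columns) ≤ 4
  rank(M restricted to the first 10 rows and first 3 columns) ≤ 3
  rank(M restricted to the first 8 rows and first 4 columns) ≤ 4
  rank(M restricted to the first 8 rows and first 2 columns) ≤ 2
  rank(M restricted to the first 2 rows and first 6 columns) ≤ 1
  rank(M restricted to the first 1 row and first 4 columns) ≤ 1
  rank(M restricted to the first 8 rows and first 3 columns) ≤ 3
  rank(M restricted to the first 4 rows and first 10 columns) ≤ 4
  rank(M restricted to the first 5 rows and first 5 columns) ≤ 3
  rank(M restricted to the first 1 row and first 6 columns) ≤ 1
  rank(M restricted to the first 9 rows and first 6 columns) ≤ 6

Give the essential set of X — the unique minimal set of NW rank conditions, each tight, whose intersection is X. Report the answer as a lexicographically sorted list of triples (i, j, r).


Propagating the 25 rank bounds to every northwest block:

  i=1: 1 | 1 | 1 | 1 | 1 | 1 | 1 | 1 | 1 | 1
  i=2: 1 | 1 | 1 | 1 | 1 | 1 | 2 | 2 | 2 | 2
  i=3: 1 | 1 | 1 | 1 | 2 | 2 | 3 | 3 | 3 | 3
  i=4: 1 | 1 | 1 | 1 | 2 | 2 | 3 | 4 | 4 | 4
  i=5: 1 | 2 | 2 | 2 | 3 | 3 | 4 | 5 | 5 | 5
  i=6: 1 | 2 | 2 | 3 | 4 | 4 | 5 | 6 | 6 | 6
  i=7: 1 | 2 | 2 | 3 | 4 | 5 | 6 | 7 | 7 | 7
  i=8: 1 | 2 | 2 | 3 | 4 | 5 | 6 | 7 | 7 | 8
  i=9: 1 | 2 | 3 | 4 | 5 | 6 | 7 | 8 | 8 | 9
  i=10: 1 | 2 | 3 | 4 | 5 | 6 | 7 | 8 | 9 | 10

giving w = (1, 7, 5, 8, 2, 4, 6, 10, 3, 9) via Δ²R.

Fulton essential set (5 of the 16 Rothe cells):

[(2, 6, 1), (4, 4, 1), (4, 6, 2), (8, 3, 2), (8, 9, 7)]


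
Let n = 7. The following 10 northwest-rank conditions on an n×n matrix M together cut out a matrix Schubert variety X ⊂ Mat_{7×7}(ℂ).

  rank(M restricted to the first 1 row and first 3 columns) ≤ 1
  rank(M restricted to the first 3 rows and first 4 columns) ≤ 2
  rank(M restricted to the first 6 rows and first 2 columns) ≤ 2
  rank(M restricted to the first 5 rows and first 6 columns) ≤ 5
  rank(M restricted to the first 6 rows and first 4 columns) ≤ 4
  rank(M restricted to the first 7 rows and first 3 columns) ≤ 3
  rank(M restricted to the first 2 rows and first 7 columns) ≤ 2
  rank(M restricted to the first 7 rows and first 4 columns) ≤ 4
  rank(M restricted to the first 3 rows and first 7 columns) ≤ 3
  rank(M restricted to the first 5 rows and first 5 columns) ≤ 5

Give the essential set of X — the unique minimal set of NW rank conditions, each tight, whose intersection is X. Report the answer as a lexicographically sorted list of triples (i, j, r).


Computing R[i][j] = min implied NW-rank bound (n=7, 10 conditions):

  R[1]: 1  1  1  1  1  1  1
  R[2]: 1  2  2  2  2  2  2
  R[3]: 1  2  2  2  3  3  3
  R[4]: 1  2  3  3  4  4  4
  R[5]: 1  2  3  4  5  5  5
  R[6]: 1  2  3  4  5  6  6
  R[7]: 1  2  3  4  5  6  7

so w = (1, 2, 5, 3, 4, 6, 7).

1 SE-corner of the 2-cell Rothe diagram gives Ess(w):

[(3, 4, 2)]


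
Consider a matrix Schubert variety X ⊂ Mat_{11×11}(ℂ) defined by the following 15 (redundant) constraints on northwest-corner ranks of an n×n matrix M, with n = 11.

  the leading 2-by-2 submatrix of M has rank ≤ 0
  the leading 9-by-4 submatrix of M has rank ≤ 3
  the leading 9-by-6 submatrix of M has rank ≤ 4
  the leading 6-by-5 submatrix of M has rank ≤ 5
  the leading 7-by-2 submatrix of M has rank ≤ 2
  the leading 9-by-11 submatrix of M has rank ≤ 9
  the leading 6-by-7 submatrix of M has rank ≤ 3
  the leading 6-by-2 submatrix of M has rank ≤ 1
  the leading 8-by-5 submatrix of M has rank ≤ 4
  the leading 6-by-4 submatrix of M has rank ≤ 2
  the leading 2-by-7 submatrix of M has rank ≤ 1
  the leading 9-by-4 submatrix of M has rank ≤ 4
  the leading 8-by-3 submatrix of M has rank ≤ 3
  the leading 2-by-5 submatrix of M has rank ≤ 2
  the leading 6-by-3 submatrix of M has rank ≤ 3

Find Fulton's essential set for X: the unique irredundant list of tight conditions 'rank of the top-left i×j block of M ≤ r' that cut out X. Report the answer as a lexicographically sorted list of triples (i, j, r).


Rank table r_w(11×11) implied by the 15 constraints:

  i=1: 0 | 0 | 1 | 1 | 1 | 1 | 1 | 1 | 1 | 1 | 1
  i=2: 0 | 0 | 1 | 1 | 1 | 1 | 1 | 2 | 2 | 2 | 2
  i=3: 1 | 1 | 2 | 2 | 2 | 2 | 2 | 3 | 3 | 3 | 3
  i=4: 1 | 1 | 2 | 2 | 3 | 3 | 3 | 4 | 4 | 4 | 4
  i=5: 1 | 1 | 2 | 2 | 3 | 3 | 3 | 4 | 5 | 5 | 5
  i=6: 1 | 1 | 2 | 2 | 3 | 3 | 3 | 4 | 5 | 6 | 6
  i=7: 1 | 2 | 3 | 3 | 4 | 4 | 4 | 5 | 6 | 7 | 7
  i=8: 1 | 2 | 3 | 3 | 4 | 4 | 5 | 6 | 7 | 8 | 8
  i=9: 1 | 2 | 3 | 3 | 4 | 4 | 5 | 6 | 7 | 8 | 9
  i=10: 1 | 2 | 3 | 4 | 5 | 5 | 6 | 7 | 8 | 9 | 10
  i=11: 1 | 2 | 3 | 4 | 5 | 6 | 7 | 8 | 9 | 10 | 11

second differences of R give the permutation w = (3, 8, 1, 5, 9, 10, 2, 7, 11, 4, 6).

Rothe diagram D(w) (22 cells), 7 SE-corners (essential conditions):

[(2, 2, 0), (2, 7, 1), (6, 2, 1), (6, 4, 2), (6, 7, 3), (9, 4, 3), (9, 6, 4)]


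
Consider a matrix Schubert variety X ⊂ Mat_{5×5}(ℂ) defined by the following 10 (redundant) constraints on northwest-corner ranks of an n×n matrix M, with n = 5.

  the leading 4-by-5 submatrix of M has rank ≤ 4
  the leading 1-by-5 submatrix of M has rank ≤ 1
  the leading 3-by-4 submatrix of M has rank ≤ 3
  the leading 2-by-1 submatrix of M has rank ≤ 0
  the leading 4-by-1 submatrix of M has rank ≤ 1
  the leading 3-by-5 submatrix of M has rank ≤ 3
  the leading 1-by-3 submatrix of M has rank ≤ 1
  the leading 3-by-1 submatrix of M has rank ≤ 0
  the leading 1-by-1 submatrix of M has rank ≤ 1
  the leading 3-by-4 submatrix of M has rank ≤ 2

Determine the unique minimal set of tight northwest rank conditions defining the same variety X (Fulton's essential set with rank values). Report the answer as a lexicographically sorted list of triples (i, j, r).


Reconstructing r_w from the 10 given conditions:

  R[1]: 0 | 1 | 1 | 1 | 1
  R[2]: 0 | 1 | 2 | 2 | 2
  R[3]: 0 | 1 | 2 | 2 | 3
  R[4]: 1 | 2 | 3 | 3 | 4
  R[5]: 1 | 2 | 3 | 4 | 5

the unique w with this rank table is (2, 3, 5, 1, 4).

Rothe diagram D(w) (4 cells), 2 SE-corners (essential conditions):

[(3, 1, 0), (3, 4, 2)]


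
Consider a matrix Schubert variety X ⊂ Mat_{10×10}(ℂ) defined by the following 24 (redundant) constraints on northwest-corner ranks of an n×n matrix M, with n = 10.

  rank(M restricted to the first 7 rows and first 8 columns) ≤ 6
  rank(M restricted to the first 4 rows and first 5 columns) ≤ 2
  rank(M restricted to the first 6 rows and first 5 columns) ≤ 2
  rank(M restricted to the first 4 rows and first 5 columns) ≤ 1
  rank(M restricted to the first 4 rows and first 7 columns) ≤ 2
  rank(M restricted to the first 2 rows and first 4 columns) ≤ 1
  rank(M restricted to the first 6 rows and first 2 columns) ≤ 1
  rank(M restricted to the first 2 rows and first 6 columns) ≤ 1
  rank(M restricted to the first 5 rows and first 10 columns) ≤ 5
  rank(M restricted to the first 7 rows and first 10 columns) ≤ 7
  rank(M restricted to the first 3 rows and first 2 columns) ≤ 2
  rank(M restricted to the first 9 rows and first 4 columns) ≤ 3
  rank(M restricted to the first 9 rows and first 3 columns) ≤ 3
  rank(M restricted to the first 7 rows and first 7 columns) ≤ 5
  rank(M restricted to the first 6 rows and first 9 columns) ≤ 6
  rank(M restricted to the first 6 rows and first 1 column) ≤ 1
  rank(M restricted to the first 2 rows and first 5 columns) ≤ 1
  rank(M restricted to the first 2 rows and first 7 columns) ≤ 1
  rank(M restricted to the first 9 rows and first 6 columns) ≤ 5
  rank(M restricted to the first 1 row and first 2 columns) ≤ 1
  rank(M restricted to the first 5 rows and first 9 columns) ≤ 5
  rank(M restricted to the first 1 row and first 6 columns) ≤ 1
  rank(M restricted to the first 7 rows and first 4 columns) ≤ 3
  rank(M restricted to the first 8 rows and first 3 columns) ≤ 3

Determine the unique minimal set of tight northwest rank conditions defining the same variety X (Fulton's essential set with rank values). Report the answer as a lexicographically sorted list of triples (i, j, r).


The tightest implied rank at each (i,j), from the 24 conditions:

  1 | 1 | 1 | 1 | 1 | 1 | 1 | 1 | 1 | 1
  1 | 1 | 1 | 1 | 1 | 1 | 1 | 2 | 2 | 2
  1 | 1 | 1 | 1 | 1 | 2 | 2 | 3 | 3 | 3
  1 | 1 | 1 | 1 | 1 | 2 | 2 | 3 | 4 | 4
  1 | 1 | 2 | 2 | 2 | 3 | 3 | 4 | 5 | 5
  1 | 1 | 2 | 2 | 2 | 3 | 4 | 5 | 6 | 6
  1 | 2 | 3 | 3 | 3 | 4 | 5 | 6 | 7 | 7
  1 | 2 | 3 | 3 | 4 | 5 | 6 | 7 | 8 | 8
  1 | 2 | 3 | 3 | 4 | 5 | 6 | 7 | 8 | 9
  1 | 2 | 3 | 4 | 5 | 6 | 7 | 8 | 9 | 10

hence w(1..10) = (1, 8, 6, 9, 3, 7, 2, 5, 10, 4).

ℓ(w)=21; the 6 essential cells (i,j,r):

[(2, 7, 1), (4, 5, 1), (4, 7, 2), (6, 2, 1), (6, 5, 2), (9, 4, 3)]
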